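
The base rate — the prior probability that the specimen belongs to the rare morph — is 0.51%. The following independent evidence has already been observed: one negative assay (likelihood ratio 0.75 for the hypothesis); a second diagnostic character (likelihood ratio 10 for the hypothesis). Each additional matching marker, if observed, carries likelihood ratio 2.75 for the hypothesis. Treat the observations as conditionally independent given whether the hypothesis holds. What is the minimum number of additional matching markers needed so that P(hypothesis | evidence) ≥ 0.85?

Prior odds = 0.0051/0.9949 = 51/9949.
Combined Bayes factor of the evidence already in hand = 0.75 × 10 = 7.5.
Odds after that evidence = (51/9949) × 7.5 = 765/19898.
Target odds = 0.85/0.15 = 17/3.
Need 2.75ⁿ ≥ 17/3 ÷ (765/19898) = 19898/135.
2.75⁴ = 57.19140625 falls short of 19898/135 but 2.75⁵ = 161051/1024 reaches it, so n = 5.

5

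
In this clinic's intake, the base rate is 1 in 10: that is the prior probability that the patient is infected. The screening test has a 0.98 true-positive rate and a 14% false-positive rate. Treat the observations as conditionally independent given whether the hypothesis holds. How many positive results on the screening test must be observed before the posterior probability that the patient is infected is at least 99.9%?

5

Prior odds = 0.1/0.9 = 1/9.
Likelihood ratio of a positive result = 0.98/0.14 = 7.
Target odds: 0.999 ÷ 0.001 = 999.
Require 7ⁿ ≥ 999 ÷ (1/9) = 8991.
7⁴ = 2401 falls short of 8991 but 7⁵ = 16807 reaches it, so n = 5.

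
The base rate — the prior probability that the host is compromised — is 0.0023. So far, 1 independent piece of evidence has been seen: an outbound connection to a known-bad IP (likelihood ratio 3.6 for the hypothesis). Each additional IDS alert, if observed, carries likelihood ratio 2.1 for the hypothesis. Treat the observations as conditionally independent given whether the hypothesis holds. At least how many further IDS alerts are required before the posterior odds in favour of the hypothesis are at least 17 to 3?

Prior odds = 0.0023/0.9977 = 23/9977.
Bayes factor of the evidence already in hand = 3.6.
Odds after that evidence = (23/9977) × 3.6 = 414/49885.
Target odds = 17/3.
Need 2.1ⁿ ≥ 17/3 ÷ (414/49885) = 848045/1242.
2.1⁸ ≈378.229 falls short of 848045/1242 but 2.1⁹ ≈794.28 reaches it, so n = 9.

9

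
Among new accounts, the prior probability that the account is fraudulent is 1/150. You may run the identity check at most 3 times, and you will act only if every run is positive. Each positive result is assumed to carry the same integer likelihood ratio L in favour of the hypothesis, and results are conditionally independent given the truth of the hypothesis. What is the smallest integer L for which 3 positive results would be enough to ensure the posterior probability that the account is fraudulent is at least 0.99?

Prior odds = (1/150)/(149/150) = 1/149.
Target odds = 0.99/0.01 = 99.
Need L³ ≥ 99 ÷ (1/149) = 14751.
24³ = 13824 < 14751 ≤ 15625 = 25³, so L = 25.

25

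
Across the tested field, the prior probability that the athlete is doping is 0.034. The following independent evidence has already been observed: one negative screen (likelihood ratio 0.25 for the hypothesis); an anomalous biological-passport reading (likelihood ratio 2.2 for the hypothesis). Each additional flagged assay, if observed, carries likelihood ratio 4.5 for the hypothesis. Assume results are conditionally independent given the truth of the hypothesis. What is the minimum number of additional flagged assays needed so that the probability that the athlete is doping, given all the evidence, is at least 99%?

6

Prior odds = 0.034/0.966 = 17/483.
Combined Bayes factor of the evidence already in hand = 0.25 × 2.2 = 0.55.
Odds after that evidence = (17/483) × 0.55 = 187/9660.
Target odds = 0.99/0.01 = 99.
Need 4.5ⁿ ≥ 99 ÷ (187/9660) = 86940/17.
4.5⁵ = 1845.28125 falls short of 86940/17 but 4.5⁶ = 8303.765625 reaches it, so n = 6.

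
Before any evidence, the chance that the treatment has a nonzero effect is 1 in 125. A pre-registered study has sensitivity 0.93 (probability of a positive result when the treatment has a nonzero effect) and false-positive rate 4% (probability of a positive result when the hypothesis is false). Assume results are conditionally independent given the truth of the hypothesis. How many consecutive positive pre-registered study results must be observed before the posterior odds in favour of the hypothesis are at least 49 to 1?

3

Prior odds: 0.008 ÷ 0.992 = 1/124.
Likelihood ratio of a positive result = 0.93/0.04 = 23.25.
Target odds = 49.
Require 23.25ⁿ ≥ 49 ÷ (1/124) = 6076.
23.25² = 540.5625 falls short of 6076 but 23.25³ = 804357/64 reaches it, so n = 3.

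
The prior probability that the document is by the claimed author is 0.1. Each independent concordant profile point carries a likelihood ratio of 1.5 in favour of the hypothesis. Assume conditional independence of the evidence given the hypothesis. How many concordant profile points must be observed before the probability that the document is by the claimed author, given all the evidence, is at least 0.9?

Prior odds: 0.1 ÷ 0.9 = 1/9.
Likelihood ratio per concordant profile point = 1.5.
Target posterior odds = 0.9/0.1 = 9.
Need (1/9) × 1.5ⁿ ≥ 9, i.e. 1.5ⁿ ≥ 81.
1.5¹⁰ = 59049/1024 falls short of 81 but 1.5¹¹ = 177147/2048 reaches it, so n = 11.

11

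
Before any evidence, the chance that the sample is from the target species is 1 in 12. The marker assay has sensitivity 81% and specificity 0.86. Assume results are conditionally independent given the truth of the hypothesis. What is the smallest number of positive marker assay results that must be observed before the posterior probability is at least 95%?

4

Prior odds: (1/12) ÷ (11/12) = 1/11.
False-positive rate = 1 − 0.86 = 0.14; likelihood ratio of a positive = 0.81/0.14 = 81/14.
Target odds: 0.95 ÷ 0.05 = 19.
Require (81/14)ⁿ ≥ 19 ÷ (1/11) = 209.
(81/14)³ = 531441/2744 falls short of 209 but (81/14)⁴ = 43046721/38416 reaches it, so n = 4.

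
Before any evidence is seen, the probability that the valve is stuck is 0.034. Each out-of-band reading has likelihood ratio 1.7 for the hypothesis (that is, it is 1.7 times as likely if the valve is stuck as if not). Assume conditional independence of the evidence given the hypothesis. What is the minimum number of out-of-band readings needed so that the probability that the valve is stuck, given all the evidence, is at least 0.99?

Prior odds = 0.034/0.966 = 17/483.
Likelihood ratio per out-of-band reading = 1.7.
Target posterior odds = 0.99/0.01 = 99.
Need (17/483) × 1.7ⁿ ≥ 99, i.e. 1.7ⁿ ≥ 47817/17.
1.7¹⁴ ≈1683.78 falls short of 47817/17 but 1.7¹⁵ ≈2862.42 reaches it, so n = 15.

15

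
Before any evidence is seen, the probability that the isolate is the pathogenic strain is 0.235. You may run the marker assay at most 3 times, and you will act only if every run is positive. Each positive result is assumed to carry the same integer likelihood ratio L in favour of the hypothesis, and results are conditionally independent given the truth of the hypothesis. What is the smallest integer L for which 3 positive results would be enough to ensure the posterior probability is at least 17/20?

Prior odds = 0.235/0.765 = 47/153.
Target odds = 0.85/0.15 = 17/3.
Need L³ ≥ 17/3 ÷ (47/153) = 867/47.
2³ = 8 < 867/47 ≤ 27 = 3³, so L = 3.

3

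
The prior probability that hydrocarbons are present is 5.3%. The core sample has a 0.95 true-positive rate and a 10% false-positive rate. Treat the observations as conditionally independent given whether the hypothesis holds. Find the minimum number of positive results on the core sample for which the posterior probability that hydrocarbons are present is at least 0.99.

4

Prior odds: 0.053 ÷ 0.947 = 53/947.
Likelihood ratio of a positive result = 0.95/0.1 = 9.5.
Target odds: 0.99 ÷ 0.01 = 99.
Need (53/947) × 9.5ⁿ ≥ 99, i.e. 9.5ⁿ ≥ 93753/53.
9.5³ = 857.375 falls short of 93753/53 but 9.5⁴ = 8145.0625 reaches it, so n = 4.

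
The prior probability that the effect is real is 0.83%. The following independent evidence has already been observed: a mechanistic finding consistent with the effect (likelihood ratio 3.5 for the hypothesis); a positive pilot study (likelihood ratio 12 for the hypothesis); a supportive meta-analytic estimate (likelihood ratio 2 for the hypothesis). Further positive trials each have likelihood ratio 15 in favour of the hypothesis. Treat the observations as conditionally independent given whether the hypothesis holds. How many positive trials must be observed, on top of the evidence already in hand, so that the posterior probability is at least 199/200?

3

Prior odds = 0.0083/0.9917 = 83/9917.
Combined Bayes factor of the evidence already in hand = 3.5 × 12 × 2 = 84.
Odds after that evidence = (83/9917) × 84 = 6972/9917.
Target odds = 0.995/0.005 = 199.
Need 15ⁿ ≥ 199 ÷ (6972/9917) = 1973483/6972.
15² = 225 falls short of 1973483/6972 but 15³ = 3375 reaches it, so n = 3.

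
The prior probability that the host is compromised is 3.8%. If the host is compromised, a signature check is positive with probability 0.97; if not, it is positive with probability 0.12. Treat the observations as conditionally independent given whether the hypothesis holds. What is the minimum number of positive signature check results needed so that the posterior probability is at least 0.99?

Prior odds: 0.038 ÷ 0.962 = 19/481.
Likelihood ratio of a positive = 0.97/0.12 = 97/12.
Target odds: 0.99 ÷ 0.01 = 99.
Need (19/481) × (97/12)ⁿ ≥ 99, i.e. (97/12)ⁿ ≥ 47619/19.
(97/12)³ = 912673/1728 falls short of 47619/19 but (97/12)⁴ = 88529281/20736 reaches it, so n = 4.

4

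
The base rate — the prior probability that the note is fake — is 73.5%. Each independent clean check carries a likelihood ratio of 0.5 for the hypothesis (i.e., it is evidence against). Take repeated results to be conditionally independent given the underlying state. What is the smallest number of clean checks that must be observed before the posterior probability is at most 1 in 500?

Prior odds: 0.735 ÷ 0.265 = 147/53.
Likelihood ratio per clean check = 0.5.
Target odds: 0.002 ÷ 0.998 = 1/499.
Need (147/53) × 0.5ⁿ ≤ 1/499, i.e. 0.5ⁿ ≤ 53/73353.
0.5¹⁰ = 1/1024 is still above 53/73353 but 0.5¹¹ = 1/2048 is at or below it, so n = 11.

11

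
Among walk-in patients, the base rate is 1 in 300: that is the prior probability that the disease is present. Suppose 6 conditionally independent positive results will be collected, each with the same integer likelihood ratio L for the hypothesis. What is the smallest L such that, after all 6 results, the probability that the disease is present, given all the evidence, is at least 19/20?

5

Prior odds = (1/300)/(299/300) = 1/299.
Target odds = 0.95/0.05 = 19.
Need L⁶ ≥ 19 ÷ (1/299) = 5681.
4⁶ = 4096 < 5681 ≤ 15625 = 5⁶, so L = 5.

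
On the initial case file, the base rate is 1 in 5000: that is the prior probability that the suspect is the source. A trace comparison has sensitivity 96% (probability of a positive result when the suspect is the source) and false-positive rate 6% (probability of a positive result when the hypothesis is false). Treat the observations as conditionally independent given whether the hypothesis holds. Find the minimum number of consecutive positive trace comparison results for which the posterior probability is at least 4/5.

Prior odds: 0.0002 ÷ 0.9998 = 1/4999.
Likelihood ratio of a positive result = 0.96/0.06 = 16.
Target posterior odds = 0.8/0.2 = 4.
Need (1/4999) × 16ⁿ ≥ 4, i.e. 16ⁿ ≥ 19996.
16³ = 4096 falls short of 19996 but 16⁴ = 65536 reaches it, so n = 4.

4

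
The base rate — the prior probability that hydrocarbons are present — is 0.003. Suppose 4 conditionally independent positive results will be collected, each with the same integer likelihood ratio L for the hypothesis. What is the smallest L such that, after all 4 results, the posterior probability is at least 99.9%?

Prior odds = 0.003/0.997 = 3/997.
Target odds = 0.999/0.001 = 999.
Need L⁴ ≥ 999 ÷ (3/997) = 332001.
24⁴ = 331776 < 332001 ≤ 390625 = 25⁴, so L = 25.

25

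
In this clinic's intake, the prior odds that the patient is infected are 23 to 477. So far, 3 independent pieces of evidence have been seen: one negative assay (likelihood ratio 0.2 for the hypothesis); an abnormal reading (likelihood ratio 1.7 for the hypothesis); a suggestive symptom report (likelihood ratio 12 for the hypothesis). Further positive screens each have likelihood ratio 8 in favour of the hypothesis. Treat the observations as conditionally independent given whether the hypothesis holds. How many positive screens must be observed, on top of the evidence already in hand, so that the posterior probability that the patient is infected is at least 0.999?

Prior odds = 23/477.
Combined Bayes factor of the evidence already in hand = 0.2 × 1.7 × 12 = 4.08.
Odds after that evidence = (23/477) × 4.08 = 782/3975.
Target odds = 0.999/0.001 = 999.
Need 8ⁿ ≥ 999 ÷ (782/3975) = 3971025/782.
8⁴ = 4096 falls short of 3971025/782 but 8⁵ = 32768 reaches it, so n = 5.

5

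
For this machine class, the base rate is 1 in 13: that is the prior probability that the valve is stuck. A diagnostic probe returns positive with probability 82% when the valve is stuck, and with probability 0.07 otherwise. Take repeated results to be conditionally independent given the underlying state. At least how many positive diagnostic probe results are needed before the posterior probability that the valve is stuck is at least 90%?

Prior odds = (1/13)/(12/13) = 1/12.
Likelihood ratio of a positive result = 0.82/0.07 = 82/7.
Target posterior odds = 0.9/0.1 = 9.
Require (82/7)ⁿ ≥ 9 ÷ (1/12) = 108.
(82/7)¹ = 82/7 falls short of 108 but (82/7)² = 6724/49 reaches it, so n = 2.

2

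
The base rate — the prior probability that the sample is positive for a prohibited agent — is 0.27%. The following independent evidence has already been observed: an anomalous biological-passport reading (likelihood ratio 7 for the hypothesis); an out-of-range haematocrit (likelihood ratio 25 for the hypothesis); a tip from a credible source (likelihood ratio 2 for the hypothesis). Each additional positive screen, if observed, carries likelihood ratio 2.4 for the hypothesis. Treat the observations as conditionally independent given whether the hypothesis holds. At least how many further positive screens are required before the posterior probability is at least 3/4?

Prior odds = 0.0027/0.9973 = 27/9973.
Combined Bayes factor of the evidence already in hand = 7 × 25 × 2 = 350.
Odds after that evidence = (27/9973) × 350 = 9450/9973.
Target odds = 0.75/0.25 = 3.
Need 2.4ⁿ ≥ 3 ÷ (9450/9973) = 9973/3150.
2.4¹ = 2.4 falls short of 9973/3150 but 2.4² = 5.76 reaches it, so n = 2.

2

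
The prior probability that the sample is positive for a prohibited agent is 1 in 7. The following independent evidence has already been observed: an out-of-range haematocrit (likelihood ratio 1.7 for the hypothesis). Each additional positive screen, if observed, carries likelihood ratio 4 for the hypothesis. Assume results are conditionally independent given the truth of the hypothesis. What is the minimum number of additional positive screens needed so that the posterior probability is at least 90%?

3

Prior odds = (1/7)/(6/7) = 1/6.
Bayes factor of the evidence already in hand = 1.7.
Odds after that evidence = (1/6) × 1.7 = 17/60.
Target odds = 0.9/0.1 = 9.
Need 4ⁿ ≥ 9 ÷ (17/60) = 540/17.
4² = 16 falls short of 540/17 but 4³ = 64 reaches it, so n = 3.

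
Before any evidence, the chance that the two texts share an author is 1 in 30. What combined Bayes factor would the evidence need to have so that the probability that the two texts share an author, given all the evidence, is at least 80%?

Prior odds = (1/30)/(29/30) = 1/29.
Target odds = 0.8/0.2 = 4.
Required Bayes factor = 4 ÷ (1/29) = 116.

116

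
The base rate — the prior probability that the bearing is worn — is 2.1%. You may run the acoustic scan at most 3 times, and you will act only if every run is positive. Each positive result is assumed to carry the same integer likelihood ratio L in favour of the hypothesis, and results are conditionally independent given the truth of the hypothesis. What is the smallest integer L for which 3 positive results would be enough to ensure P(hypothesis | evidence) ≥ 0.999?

36

Prior odds = 0.021/0.979 = 21/979.
Target odds = 0.999/0.001 = 999.
Need L³ ≥ 999 ÷ (21/979) = 326007/7.
35³ = 42875 < 326007/7 ≤ 46656 = 36³, so L = 36.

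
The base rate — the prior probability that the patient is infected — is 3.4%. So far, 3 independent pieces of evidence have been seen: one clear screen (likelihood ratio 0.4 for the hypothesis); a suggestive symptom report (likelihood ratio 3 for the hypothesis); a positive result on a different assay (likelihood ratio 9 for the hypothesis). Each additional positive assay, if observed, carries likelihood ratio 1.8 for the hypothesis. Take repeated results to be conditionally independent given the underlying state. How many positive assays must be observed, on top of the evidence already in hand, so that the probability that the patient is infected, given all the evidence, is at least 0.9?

6

Prior odds = 0.034/0.966 = 17/483.
Combined Bayes factor of the evidence already in hand = 0.4 × 3 × 9 = 10.8.
Odds after that evidence = (17/483) × 10.8 = 306/805.
Target odds = 0.9/0.1 = 9.
Need 1.8ⁿ ≥ 9 ÷ (306/805) = 805/34.
1.8⁵ = 18.89568 falls short of 805/34 but 1.8⁶ = 531441/15625 reaches it, so n = 6.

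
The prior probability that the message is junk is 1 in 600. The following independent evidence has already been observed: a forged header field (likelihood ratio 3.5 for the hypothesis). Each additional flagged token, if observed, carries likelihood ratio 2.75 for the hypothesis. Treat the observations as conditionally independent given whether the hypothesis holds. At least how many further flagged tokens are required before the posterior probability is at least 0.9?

Prior odds = (1/600)/(599/600) = 1/599.
Bayes factor of the evidence already in hand = 3.5.
Odds after that evidence = (1/599) × 3.5 = 7/1198.
Target odds = 0.9/0.1 = 9.
Need 2.75ⁿ ≥ 9 ÷ (7/1198) = 10782/7.
2.75⁷ = 19487171/16384 falls short of 10782/7 but 2.75⁸ = 214358881/65536 reaches it, so n = 8.

8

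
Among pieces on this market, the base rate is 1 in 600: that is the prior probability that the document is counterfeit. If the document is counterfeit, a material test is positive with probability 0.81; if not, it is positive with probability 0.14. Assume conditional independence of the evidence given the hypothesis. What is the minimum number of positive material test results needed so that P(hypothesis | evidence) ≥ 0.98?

Prior odds = (1/600)/(599/600) = 1/599.
Likelihood ratio of a positive = 0.81/0.14 = 81/14.
Target odds: 0.98 ÷ 0.02 = 49.
Need (1/599) × (81/14)ⁿ ≥ 49, i.e. (81/14)ⁿ ≥ 29351.
(81/14)⁵ ≈6483.13 falls short of 29351 but (81/14)⁶ ≈37509.6 reaches it, so n = 6.

6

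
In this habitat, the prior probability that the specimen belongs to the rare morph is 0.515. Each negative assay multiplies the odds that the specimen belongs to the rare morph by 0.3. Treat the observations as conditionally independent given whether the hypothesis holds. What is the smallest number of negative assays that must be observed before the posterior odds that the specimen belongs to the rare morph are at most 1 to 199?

Prior odds: 0.515 ÷ 0.485 = 103/97.
Likelihood ratio per negative assay = 0.3.
Target odds = 1/199.
Require 0.3ⁿ ≤ 1/199 ÷ (103/97) = 97/20497.
0.3⁴ = 0.0081 is still above 97/20497 but 0.3⁵ = 243/100000 is at or below it, so n = 5.

5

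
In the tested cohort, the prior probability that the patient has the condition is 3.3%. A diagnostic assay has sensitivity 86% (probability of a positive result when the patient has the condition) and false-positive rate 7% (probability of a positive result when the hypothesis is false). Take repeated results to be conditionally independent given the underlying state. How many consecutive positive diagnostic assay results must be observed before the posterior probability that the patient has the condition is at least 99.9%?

Prior odds: 0.033 ÷ 0.967 = 33/967.
Likelihood ratio of a positive result = 0.86/0.07 = 86/7.
Target odds: 0.999 ÷ 0.001 = 999.
Require (86/7)ⁿ ≥ 999 ÷ (33/967) = 322011/11.
(86/7)⁴ = 54700816/2401 falls short of 322011/11 but (86/7)⁵ ≈279899 reaches it, so n = 5.

5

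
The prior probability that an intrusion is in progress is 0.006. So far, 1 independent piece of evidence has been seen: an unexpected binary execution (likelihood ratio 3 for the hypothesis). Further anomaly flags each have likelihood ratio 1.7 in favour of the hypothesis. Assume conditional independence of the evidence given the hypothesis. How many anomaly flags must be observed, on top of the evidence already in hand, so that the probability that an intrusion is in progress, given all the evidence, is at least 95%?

14

Prior odds = 0.006/0.994 = 3/497.
Bayes factor of the evidence already in hand = 3.
Odds after that evidence = (3/497) × 3 = 9/497.
Target odds = 0.95/0.05 = 19.
Need 1.7ⁿ ≥ 19 ÷ (9/497) = 9443/9.
1.7¹³ ≈990.458 falls short of 9443/9 but 1.7¹⁴ ≈1683.78 reaches it, so n = 14.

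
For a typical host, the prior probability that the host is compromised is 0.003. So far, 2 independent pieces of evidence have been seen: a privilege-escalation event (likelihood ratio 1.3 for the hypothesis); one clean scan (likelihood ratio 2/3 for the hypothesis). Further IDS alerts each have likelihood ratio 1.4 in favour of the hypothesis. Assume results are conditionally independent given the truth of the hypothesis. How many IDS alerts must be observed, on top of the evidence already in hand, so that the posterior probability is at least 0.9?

Prior odds = 0.003/0.997 = 3/997.
Combined Bayes factor of the evidence already in hand = 1.3 × (2/3) = 13/15.
Odds after that evidence = (3/997) × 13/15 = 13/4985.
Target odds = 0.9/0.1 = 9.
Need 1.4ⁿ ≥ 9 ÷ (13/4985) = 44865/13.
1.4²⁴ ≈3214.2 falls short of 44865/13 but 1.4²⁵ ≈4499.88 reaches it, so n = 25.

25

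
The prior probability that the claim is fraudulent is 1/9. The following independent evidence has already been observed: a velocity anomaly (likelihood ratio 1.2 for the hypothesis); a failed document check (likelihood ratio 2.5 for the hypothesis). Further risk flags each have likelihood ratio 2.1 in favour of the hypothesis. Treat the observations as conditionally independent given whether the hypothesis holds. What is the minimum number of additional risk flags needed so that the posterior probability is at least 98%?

7

Prior odds = (1/9)/(8/9) = 0.125.
Combined Bayes factor of the evidence already in hand = 1.2 × 2.5 = 3.
Odds after that evidence = 0.125 × 3 = 0.375.
Target odds = 0.98/0.02 = 49.
Need 2.1ⁿ ≥ 49 ÷ 0.375 = 392/3.
2.1⁶ = 85766121/1000000 falls short of 392/3 but 2.1⁷ ≈180.109 reaches it, so n = 7.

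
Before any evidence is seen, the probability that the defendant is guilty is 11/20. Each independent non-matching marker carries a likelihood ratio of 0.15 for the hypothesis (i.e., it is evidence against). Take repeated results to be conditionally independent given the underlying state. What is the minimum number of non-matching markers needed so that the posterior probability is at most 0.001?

Prior odds = 0.55/0.45 = 11/9.
Likelihood ratio per non-matching marker = 0.15.
Target odds: 0.001 ÷ 0.999 = 1/999.
Require 0.15ⁿ ≤ 1/999 ÷ (11/9) = 1/1221.
0.15³ = 0.003375 is still above 1/1221 but 0.15⁴ = 81/160000 is at or below it, so n = 4.

4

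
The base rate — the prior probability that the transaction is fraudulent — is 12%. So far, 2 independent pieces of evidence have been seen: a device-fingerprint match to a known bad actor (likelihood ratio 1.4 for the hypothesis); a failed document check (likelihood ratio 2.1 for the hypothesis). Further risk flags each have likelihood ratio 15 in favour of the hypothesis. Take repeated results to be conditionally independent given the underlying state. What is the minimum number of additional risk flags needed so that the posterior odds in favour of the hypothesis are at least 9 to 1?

Prior odds = 0.12/0.88 = 3/22.
Combined Bayes factor of the evidence already in hand = 1.4 × 2.1 = 2.94.
Odds after that evidence = (3/22) × 2.94 = 441/1100.
Target odds = 9.
Need 15ⁿ ≥ 9 ÷ (441/1100) = 1100/49.
15¹ = 15 falls short of 1100/49 but 15² = 225 reaches it, so n = 2.

2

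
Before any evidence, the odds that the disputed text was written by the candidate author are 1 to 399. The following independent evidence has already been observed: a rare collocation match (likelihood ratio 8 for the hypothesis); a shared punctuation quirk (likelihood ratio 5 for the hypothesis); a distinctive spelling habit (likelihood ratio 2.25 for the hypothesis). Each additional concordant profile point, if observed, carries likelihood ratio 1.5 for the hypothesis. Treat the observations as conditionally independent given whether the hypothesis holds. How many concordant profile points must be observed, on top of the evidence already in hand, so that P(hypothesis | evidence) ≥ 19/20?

Prior odds = 1/399.
Combined Bayes factor of the evidence already in hand = 8 × 5 × 2.25 = 90.
Odds after that evidence = (1/399) × 90 = 30/133.
Target odds = 0.95/0.05 = 19.
Need 1.5ⁿ ≥ 19 ÷ (30/133) = 2527/30.
1.5¹⁰ = 59049/1024 falls short of 2527/30 but 1.5¹¹ = 177147/2048 reaches it, so n = 11.

11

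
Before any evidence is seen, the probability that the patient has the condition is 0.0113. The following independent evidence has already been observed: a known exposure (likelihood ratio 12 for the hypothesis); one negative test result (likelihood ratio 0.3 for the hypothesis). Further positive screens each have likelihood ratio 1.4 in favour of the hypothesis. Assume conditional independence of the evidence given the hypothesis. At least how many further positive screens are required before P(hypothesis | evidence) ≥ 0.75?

Prior odds = 0.0113/0.9887 = 113/9887.
Combined Bayes factor of the evidence already in hand = 12 × 0.3 = 3.6.
Odds after that evidence = (113/9887) × 3.6 = 2034/49435.
Target odds = 0.75/0.25 = 3.
Need 1.4ⁿ ≥ 3 ÷ (2034/49435) = 49435/678.
1.4¹² ≈56.6939 falls short of 49435/678 but 1.4¹³ ≈79.3715 reaches it, so n = 13.

13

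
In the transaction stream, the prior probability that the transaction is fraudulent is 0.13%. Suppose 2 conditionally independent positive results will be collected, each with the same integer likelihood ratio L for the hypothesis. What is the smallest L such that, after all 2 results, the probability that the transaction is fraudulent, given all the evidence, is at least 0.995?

391

Prior odds = 0.0013/0.9987 = 13/9987.
Target odds = 0.995/0.005 = 199.
Need L² ≥ 199 ÷ (13/9987) = 1987413/13.
390² = 152100 < 1987413/13 ≤ 152881 = 391², so L = 391.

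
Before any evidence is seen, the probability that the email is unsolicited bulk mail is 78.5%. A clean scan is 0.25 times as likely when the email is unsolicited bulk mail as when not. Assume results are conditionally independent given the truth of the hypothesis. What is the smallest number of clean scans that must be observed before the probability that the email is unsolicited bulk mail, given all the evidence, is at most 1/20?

4

Prior odds: 0.785 ÷ 0.215 = 157/43.
Likelihood ratio per clean scan = 0.25.
Target posterior odds = 0.05/0.95 = 1/19.
Require 0.25ⁿ ≤ 1/19 ÷ (157/43) = 43/2983.
0.25³ = 0.015625 is still above 43/2983 but 0.25⁴ = 0.00390625 is at or below it, so n = 4.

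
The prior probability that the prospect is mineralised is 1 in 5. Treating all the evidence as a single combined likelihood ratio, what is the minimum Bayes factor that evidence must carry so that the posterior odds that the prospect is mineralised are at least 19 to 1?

Prior odds = 0.2/0.8 = 0.25.
Target odds = 19.
Required Bayes factor = 19 ÷ 0.25 = 76.

76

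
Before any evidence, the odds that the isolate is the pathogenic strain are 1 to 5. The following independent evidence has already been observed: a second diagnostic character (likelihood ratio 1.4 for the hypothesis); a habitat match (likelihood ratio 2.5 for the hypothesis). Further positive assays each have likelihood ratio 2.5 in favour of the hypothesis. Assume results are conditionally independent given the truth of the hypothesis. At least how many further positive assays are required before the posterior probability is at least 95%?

Prior odds = 0.2.
Combined Bayes factor of the evidence already in hand = 1.4 × 2.5 = 3.5.
Odds after that evidence = 0.2 × 3.5 = 0.7.
Target odds = 0.95/0.05 = 19.
Need 2.5ⁿ ≥ 19 ÷ 0.7 = 190/7.
2.5³ = 15.625 falls short of 190/7 but 2.5⁴ = 39.0625 reaches it, so n = 4.

4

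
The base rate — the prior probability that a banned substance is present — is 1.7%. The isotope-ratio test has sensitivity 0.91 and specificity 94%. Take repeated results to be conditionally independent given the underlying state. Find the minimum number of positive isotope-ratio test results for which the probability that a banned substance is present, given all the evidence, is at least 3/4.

Prior odds = 0.017/0.983 = 17/983.
False-positive rate = 1 − 0.94 = 0.06; likelihood ratio of a positive = 0.91/0.06 = 91/6.
Target posterior odds = 0.75/0.25 = 3.
Require (91/6)ⁿ ≥ 3 ÷ (17/983) = 2949/17.
(91/6)¹ = 91/6 falls short of 2949/17 but (91/6)² = 8281/36 reaches it, so n = 2.

2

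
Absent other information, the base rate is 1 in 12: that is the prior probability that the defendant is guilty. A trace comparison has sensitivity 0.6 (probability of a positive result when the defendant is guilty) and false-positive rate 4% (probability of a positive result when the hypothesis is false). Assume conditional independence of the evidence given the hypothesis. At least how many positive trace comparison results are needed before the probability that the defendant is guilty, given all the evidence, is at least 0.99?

3

Prior odds = (1/12)/(11/12) = 1/11.
Likelihood ratio of a positive result = 0.6/0.04 = 15.
Target odds: 0.99 ÷ 0.01 = 99.
Require 15ⁿ ≥ 99 ÷ (1/11) = 1089.
15² = 225 falls short of 1089 but 15³ = 3375 reaches it, so n = 3.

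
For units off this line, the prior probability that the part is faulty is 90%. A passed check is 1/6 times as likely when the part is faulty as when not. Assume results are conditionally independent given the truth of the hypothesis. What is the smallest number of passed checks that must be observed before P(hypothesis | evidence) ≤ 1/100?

Prior odds: 0.9 ÷ 0.1 = 9.
Likelihood ratio per passed check = 1/6.
Target odds: 0.01 ÷ 0.99 = 1/99.
Need 9 × (1/6)ⁿ ≤ 1/99, i.e. (1/6)ⁿ ≤ 1/891.
(1/6)³ = 1/216 is still above 1/891 but (1/6)⁴ = 1/1296 is at or below it, so n = 4.

4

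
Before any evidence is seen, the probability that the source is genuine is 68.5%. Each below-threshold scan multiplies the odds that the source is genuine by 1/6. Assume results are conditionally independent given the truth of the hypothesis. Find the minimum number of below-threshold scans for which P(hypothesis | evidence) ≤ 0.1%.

Prior odds: 0.685 ÷ 0.315 = 137/63.
Likelihood ratio per below-threshold scan = 1/6.
Target odds: 0.001 ÷ 0.999 = 1/999.
Require (1/6)ⁿ ≤ 1/999 ÷ (137/63) = 7/15207.
(1/6)⁴ = 1/1296 is still above 7/15207 but (1/6)⁵ = 1/7776 is at or below it, so n = 5.

5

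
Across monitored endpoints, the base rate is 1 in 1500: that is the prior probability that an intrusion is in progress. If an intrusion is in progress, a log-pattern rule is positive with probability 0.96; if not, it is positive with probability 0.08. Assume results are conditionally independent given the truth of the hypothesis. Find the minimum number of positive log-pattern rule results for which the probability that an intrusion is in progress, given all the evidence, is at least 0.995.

6

Prior odds = (1/1500)/(1499/1500) = 1/1499.
Likelihood ratio of a positive = 0.96/0.08 = 12.
Target posterior odds = 0.995/0.005 = 199.
Need (1/1499) × 12ⁿ ≥ 199, i.e. 12ⁿ ≥ 298301.
12⁵ = 248832 falls short of 298301 but 12⁶ = 2985984 reaches it, so n = 6.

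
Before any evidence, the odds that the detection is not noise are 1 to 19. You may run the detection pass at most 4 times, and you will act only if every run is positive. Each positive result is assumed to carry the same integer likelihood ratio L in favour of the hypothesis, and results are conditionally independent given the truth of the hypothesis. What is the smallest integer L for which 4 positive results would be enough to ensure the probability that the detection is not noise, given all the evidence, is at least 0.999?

12

Prior odds = 1/19.
Target odds = 0.999/0.001 = 999.
Need L⁴ ≥ 999 ÷ (1/19) = 18981.
11⁴ = 14641 < 18981 ≤ 20736 = 12⁴, so L = 12.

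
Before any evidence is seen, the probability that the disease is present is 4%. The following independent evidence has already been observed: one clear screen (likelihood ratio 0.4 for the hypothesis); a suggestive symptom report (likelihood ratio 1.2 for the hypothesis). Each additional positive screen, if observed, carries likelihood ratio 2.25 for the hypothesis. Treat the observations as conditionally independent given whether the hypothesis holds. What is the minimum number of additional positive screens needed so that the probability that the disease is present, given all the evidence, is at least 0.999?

14

Prior odds = 0.04/0.96 = 1/24.
Combined Bayes factor of the evidence already in hand = 0.4 × 1.2 = 0.48.
Odds after that evidence = (1/24) × 0.48 = 0.02.
Target odds = 0.999/0.001 = 999.
Need 2.25ⁿ ≥ 999 ÷ 0.02 = 49950.
2.25¹³ ≈37876.8 falls short of 49950 but 2.25¹⁴ ≈85222.7 reaches it, so n = 14.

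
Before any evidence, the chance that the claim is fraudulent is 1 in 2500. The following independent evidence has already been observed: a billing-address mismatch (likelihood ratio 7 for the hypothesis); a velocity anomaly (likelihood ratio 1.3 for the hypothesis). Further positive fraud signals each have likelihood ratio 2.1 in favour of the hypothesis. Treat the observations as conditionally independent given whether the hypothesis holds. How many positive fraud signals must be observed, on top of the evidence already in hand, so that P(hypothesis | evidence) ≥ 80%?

10

Prior odds = 0.0004/0.9996 = 1/2499.
Combined Bayes factor of the evidence already in hand = 7 × 1.3 = 9.1.
Odds after that evidence = (1/2499) × 9.1 = 13/3570.
Target odds = 0.8/0.2 = 4.
Need 2.1ⁿ ≥ 4 ÷ (13/3570) = 14280/13.
2.1⁹ ≈794.28 falls short of 14280/13 but 2.1¹⁰ ≈1667.99 reaches it, so n = 10.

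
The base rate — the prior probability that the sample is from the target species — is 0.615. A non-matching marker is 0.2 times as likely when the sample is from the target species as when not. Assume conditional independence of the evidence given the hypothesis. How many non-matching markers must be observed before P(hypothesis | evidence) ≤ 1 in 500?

Prior odds = 0.615/0.385 = 123/77.
Likelihood ratio per non-matching marker = 0.2.
Target posterior odds = 0.002/0.998 = 1/499.
Require 0.2ⁿ ≤ 1/499 ÷ (123/77) = 77/61377.
0.2⁴ = 0.0016 is still above 77/61377 but 0.2⁵ = 0.00032 is at or below it, so n = 5.

5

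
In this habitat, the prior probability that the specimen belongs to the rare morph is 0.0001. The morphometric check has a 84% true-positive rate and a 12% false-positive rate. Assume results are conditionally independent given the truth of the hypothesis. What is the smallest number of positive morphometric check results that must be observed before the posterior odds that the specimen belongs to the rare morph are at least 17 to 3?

6

Prior odds = 0.0001/0.9999 = 1/9999.
Likelihood ratio of a positive result = 0.84/0.12 = 7.
Target odds = 17/3.
Need (1/9999) × 7ⁿ ≥ 17/3, i.e. 7ⁿ ≥ 56661.
7⁵ = 16807 falls short of 56661 but 7⁶ = 117649 reaches it, so n = 6.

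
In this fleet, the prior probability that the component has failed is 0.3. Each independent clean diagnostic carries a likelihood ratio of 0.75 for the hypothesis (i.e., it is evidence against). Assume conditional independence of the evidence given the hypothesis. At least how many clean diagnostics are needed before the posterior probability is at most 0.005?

Prior odds: 0.3 ÷ 0.7 = 3/7.
Likelihood ratio per clean diagnostic = 0.75.
Target odds: 0.005 ÷ 0.995 = 1/199.
Require 0.75ⁿ ≤ 1/199 ÷ (3/7) = 7/597.
0.75¹⁵ ≈0.0133635 is still above 7/597 but 0.75¹⁶ ≈0.0100226 is at or below it, so n = 16.

16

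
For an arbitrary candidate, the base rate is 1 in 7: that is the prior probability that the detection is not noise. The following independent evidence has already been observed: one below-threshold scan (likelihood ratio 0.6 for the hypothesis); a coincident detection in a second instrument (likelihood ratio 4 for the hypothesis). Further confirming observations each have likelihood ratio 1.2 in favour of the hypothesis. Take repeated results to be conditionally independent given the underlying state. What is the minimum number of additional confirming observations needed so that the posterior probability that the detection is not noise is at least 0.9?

Prior odds = (1/7)/(6/7) = 1/6.
Combined Bayes factor of the evidence already in hand = 0.6 × 4 = 2.4.
Odds after that evidence = (1/6) × 2.4 = 0.4.
Target odds = 0.9/0.1 = 9.
Need 1.2ⁿ ≥ 9 ÷ 0.4 = 22.5.
1.2¹⁷ ≈22.1861 falls short of 22.5 but 1.2¹⁸ ≈26.6233 reaches it, so n = 18.

18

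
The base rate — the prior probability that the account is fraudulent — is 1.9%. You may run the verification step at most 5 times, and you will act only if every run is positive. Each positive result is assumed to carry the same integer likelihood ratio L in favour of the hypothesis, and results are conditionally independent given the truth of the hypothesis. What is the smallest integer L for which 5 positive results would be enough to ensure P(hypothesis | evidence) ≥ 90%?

Prior odds = 0.019/0.981 = 19/981.
Target odds = 0.9/0.1 = 9.
Need L⁵ ≥ 9 ÷ (19/981) = 8829/19.
3⁵ = 243 < 8829/19 ≤ 1024 = 4⁵, so L = 4.

4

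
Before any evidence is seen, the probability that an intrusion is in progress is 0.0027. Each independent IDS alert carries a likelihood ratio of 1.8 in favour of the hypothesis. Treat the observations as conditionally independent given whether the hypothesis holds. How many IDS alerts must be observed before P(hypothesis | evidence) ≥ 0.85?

14

Prior odds = 0.0027/0.9973 = 27/9973.
Likelihood ratio per IDS alert = 1.8.
Target posterior odds = 0.85/0.15 = 17/3.
Need (27/9973) × 1.8ⁿ ≥ 17/3, i.e. 1.8ⁿ ≥ 169541/81.
1.8¹³ ≈2082.3 falls short of 169541/81 but 1.8¹⁴ ≈3748.13 reaches it, so n = 14.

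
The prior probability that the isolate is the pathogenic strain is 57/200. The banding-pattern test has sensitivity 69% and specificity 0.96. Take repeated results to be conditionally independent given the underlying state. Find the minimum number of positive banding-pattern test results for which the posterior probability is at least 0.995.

Prior odds = 0.285/0.715 = 57/143.
False-positive rate = 1 − 0.96 = 0.04; likelihood ratio of a positive = 0.69/0.04 = 17.25.
Target posterior odds = 0.995/0.005 = 199.
Require 17.25ⁿ ≥ 199 ÷ (57/143) = 28457/57.
17.25² = 297.5625 falls short of 28457/57 but 17.25³ = 5132.953125 reaches it, so n = 3.

3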